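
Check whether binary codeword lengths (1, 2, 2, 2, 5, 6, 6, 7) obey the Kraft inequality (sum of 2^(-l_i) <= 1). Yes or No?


Kraft sum = sum(2^(-l_i)) = 1.3203, need <= 1. Result: violated (a binary prefix-free code with these lengths cannot exist)

No


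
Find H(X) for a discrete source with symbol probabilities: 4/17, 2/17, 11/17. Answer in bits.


H = -sum(p_i * log2(p_i)). Terms: -(4/17)*log2(4/17) = 0.491168; -(2/17)*log2(2/17) = 0.363231; -(11/17)*log2(11/17) = 0.406373. H = 0.491168 + 0.363231 + 0.406373 = 1.2608

1.2608 bits


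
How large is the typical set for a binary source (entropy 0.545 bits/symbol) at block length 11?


log2|A_typical| = nH = 11 * 0.545 = 5.995, so |A_typical| ~ 2^5.995 = 6.378e+01

6.378e+01


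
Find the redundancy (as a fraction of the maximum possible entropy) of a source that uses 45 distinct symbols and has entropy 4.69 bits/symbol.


H_max = log2(K) = log2(45) = 5.4919 bits/symbol. Redundancy = 1 - H/H_max = 1 - 4.69/5.4919 = 1 - 0.854 = 0.146

0.146


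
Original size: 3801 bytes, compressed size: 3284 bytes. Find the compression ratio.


Ratio = original / compressed = 3801 / 3284 = 1.1574

1.1574


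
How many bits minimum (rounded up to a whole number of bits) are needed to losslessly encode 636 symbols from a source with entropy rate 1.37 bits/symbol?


Minimum bits >= n * H = 636 * 1.37 = 871.32, rounded up to a whole number of bits = 872

872 bits


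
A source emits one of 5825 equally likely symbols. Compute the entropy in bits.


H = log2(n) = log2(5825) = 12.508

12.508 bits


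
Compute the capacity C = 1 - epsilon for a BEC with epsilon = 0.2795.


C = 1 - epsilon = 1 - 0.2795 = 0.7205

0.7205 bits


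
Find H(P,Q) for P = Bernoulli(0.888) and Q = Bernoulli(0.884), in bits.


H(P,Q) = -p*log2(q) - (1-p)*log2(1-q). -0.888*log2(0.884) = 0.157959; -0.112*log2(0.116) = 0.348074. H(P,Q) = 0.157959 + 0.348074 = 0.506

0.506 bits


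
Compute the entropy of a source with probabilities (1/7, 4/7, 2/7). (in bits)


H = -sum(p_i * log2(p_i)). Terms: -(1/7)*log2(1/7) = 0.401051; -(4/7)*log2(4/7) = 0.461346; -(2/7)*log2(2/7) = 0.516387. H = 0.401051 + 0.461346 + 0.516387 = 1.3788

1.3788 bits


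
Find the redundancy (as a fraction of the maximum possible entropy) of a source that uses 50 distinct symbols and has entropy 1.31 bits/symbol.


H_max = log2(K) = log2(50) = 5.6439 bits/symbol. Redundancy = 1 - H/H_max = 1 - 1.31/5.6439 = 1 - 0.2321 = 0.7679

0.7679


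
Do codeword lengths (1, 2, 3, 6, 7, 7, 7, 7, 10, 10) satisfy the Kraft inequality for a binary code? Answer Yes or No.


Kraft sum = sum(2^(-l_i)) = 0.9238, need <= 1. Result: satisfied (a binary prefix-free code with these lengths exists)

Yes


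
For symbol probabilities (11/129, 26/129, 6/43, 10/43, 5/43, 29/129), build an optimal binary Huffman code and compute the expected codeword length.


Huffman construction (repeatedly merge the two least-probable nodes; each merge adds 1 bit to every symbol beneath it): 11/129 + 5/43 = 26/129; 6/43 + 26/129 = 44/129; 26/129 + 29/129 = 55/129; 10/43 + 44/129 = 74/129; 55/129 + 74/129 = 1. Resulting codeword lengths (in the order the probabilities were given): (3, 3, 3, 2, 3, 2). L_avg = sum(p_i * l_i) = 11/129*3 + 26/129*3 + 6/43*3 + 10/43*2 + 5/43*3 + 29/129*2 = 328/129 = 2.5426

2.5426 bits


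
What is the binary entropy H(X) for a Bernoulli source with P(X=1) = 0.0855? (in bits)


H = -p*log2(p) - (1-p)*log2(1-p). -0.0855*log2(0.0855) = 0.303348; -0.9145*log2(0.9145) = 0.117920. H = 0.303348 + 0.117920 = 0.4213

0.4213 bits


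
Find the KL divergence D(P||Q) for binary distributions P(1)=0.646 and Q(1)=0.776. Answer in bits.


KL = p*log2(p/q) + (1-p)*log2((1-p)/(1-q)) = 0.646*log2(0.646/0.776) + 0.354*log2(0.354/0.224) = 0.0628

0.0628 bits


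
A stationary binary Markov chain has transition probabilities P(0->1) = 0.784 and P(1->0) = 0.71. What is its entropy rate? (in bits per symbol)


Stationary distribution: pi_0 = p10/(p01+p10) = 0.4752, pi_1 = 0.5248. Entropy rate H' = pi_0*H(p01) + pi_1*H(p10) = 0.4752*0.7528 + 0.5248*0.8687 = 0.8136

0.8136 bits/symbol


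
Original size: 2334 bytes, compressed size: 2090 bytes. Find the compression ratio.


Ratio = original / compressed = 2334 / 2090 = 1.1167

1.1167


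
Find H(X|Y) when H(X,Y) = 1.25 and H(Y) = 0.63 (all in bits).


H(X|Y) = H(X,Y) - H(Y) = 1.25 - 0.63 = 0.62

0.62 bits


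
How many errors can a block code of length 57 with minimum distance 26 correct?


Correction capability = floor((d-1)/2) = floor((26-1)/2) = 12

12 errors


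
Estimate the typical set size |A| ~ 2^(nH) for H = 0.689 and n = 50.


log2|A_typical| = nH = 50 * 0.689 = 34.45, so |A_typical| ~ 2^34.45 = 2.347e+10

2.347e+10


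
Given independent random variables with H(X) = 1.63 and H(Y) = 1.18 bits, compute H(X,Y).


For independent variables, H(X,Y) = H(X) + H(Y) = 1.63 + 1.18 = 2.81

2.81 bits


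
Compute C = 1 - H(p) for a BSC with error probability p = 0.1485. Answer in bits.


H(p) = -p*log2(p) - (1-p)*log2(1-p) = -0.1485*log2(0.1485) - 0.8515*log2(0.8515) = 0.408593 + 0.197481 = 0.6061. C = 1 - H(p) = 1 - 0.6061 = 0.3939

0.3939 bits


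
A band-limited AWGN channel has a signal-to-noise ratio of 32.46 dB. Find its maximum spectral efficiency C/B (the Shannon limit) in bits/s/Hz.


SNR_linear = 10^(32.46/10) = 1761.976; C/B = log2(1 + SNR_linear) = log2(1 + 1761.976) = 10.7838

10.7838 bits/s/Hz


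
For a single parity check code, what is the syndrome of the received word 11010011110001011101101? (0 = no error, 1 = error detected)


Syndrome = XOR of all bits = 1 XOR 1 XOR 0 XOR 1 XOR 0 XOR 0 XOR 1 XOR 1 XOR 1 XOR 1 XOR 0 XOR 0 XOR 0 XOR 1 XOR 0 XOR 1 XOR 1 XOR 1 XOR 0 XOR 1 XOR 1 XOR 0 XOR 1 = 0

0


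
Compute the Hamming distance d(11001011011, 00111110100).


Count differing positions: ^ ^ ^ ^ . ^ . ^ ^ ^ ^ = 9 differences

9


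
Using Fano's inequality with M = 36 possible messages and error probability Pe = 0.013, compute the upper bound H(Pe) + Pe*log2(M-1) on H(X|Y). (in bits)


H(Pe) = -Pe*log2(Pe) - (1-Pe)*log2(1-Pe) = -0.013*log2(0.013) - 0.987*log2(0.987) = 0.081449 + 0.018633 = 0.1001. Pe*log2(M-1) = 0.013*log2(35) = 0.066681. Bound = H(Pe) + Pe*log2(M-1) = 0.081449 + 0.018633 + 0.066681 = 0.1668

0.1668 bits


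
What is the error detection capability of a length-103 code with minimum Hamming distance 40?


Detection capability = d_min - 1 = 40 - 1 = 39

39 errors


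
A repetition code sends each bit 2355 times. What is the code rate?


Rate = k/n = 1/2355

1/2355


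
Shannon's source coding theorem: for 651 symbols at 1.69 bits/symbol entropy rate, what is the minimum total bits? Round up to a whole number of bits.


Minimum bits >= n * H = 651 * 1.69 = 1100.19, rounded up to a whole number of bits = 1101

1101 bits


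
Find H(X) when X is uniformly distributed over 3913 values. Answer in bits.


H = log2(n) = log2(3913) = 11.9341

11.9341 bits


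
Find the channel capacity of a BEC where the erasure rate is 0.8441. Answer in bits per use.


C = 1 - epsilon = 1 - 0.8441 = 0.1559

0.1559 bits


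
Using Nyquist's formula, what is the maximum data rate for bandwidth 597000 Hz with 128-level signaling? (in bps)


Rate = 2 * B * log2(M) = 2 * 597000 * 7.0 = 8358000.0

8358000.0 bps


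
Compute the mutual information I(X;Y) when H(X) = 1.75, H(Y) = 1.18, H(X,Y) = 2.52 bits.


I(X;Y) = H(X) + H(Y) - H(X,Y) = 1.75 + 1.18 - 2.52 = 0.41

0.41 bits


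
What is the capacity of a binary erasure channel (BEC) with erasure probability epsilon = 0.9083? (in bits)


C = 1 - epsilon = 1 - 0.9083 = 0.0917

0.0917 bits


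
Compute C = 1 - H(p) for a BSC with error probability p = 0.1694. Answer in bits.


H(p) = -p*log2(p) - (1-p)*log2(1-p) = -0.1694*log2(0.1694) - 0.8306*log2(0.8306) = 0.433917 + 0.222413 = 0.6563. C = 1 - H(p) = 1 - 0.6563 = 0.3437

0.3437 bits


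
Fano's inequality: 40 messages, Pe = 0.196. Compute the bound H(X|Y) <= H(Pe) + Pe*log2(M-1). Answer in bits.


H(Pe) = -Pe*log2(Pe) - (1-Pe)*log2(1-Pe) = -0.196*log2(0.196) - 0.804*log2(0.804) = 0.460811 + 0.253045 = 0.7139. Pe*log2(M-1) = 0.196*log2(39) = 1.035939. Bound = H(Pe) + Pe*log2(M-1) = 0.460811 + 0.253045 + 1.035939 = 1.7498

1.7498 bits


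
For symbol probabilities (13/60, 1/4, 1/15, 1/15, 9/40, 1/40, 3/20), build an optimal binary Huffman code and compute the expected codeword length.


Huffman construction (repeatedly merge the two least-probable nodes; each merge adds 1 bit to every symbol beneath it): 1/40 + 1/15 = 11/120; 1/15 + 11/120 = 19/120; 3/20 + 19/120 = 37/120; 13/60 + 9/40 = 53/120; 1/4 + 37/120 = 67/120; 53/120 + 67/120 = 1. Resulting codeword lengths (in the order the probabilities were given): (2, 2, 5, 4, 2, 5, 3). L_avg = sum(p_i * l_i) = 13/60*2 + 1/4*2 + 1/15*5 + 1/15*4 + 9/40*2 + 1/40*5 + 3/20*3 = 307/120 = 2.5583

2.5583 bits


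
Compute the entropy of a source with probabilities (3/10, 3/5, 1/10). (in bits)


H = -sum(p_i * log2(p_i)). Terms: -(3/10)*log2(3/10) = 0.521090; -(3/5)*log2(3/5) = 0.442179; -(1/10)*log2(1/10) = 0.332193. H = 0.521090 + 0.442179 + 0.332193 = 1.2955

1.2955 bits


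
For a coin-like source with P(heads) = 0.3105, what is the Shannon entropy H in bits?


H = -p*log2(p) - (1-p)*log2(1-p). -0.3105*log2(0.3105) = 0.523917; -0.6895*log2(0.6895) = 0.369832. H = 0.523917 + 0.369832 = 0.8937

0.8937 bits


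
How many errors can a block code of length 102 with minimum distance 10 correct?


Correction capability = floor((d-1)/2) = floor((10-1)/2) = 4

4 errors


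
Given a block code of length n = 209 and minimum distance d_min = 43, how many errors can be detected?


Detection capability = d_min - 1 = 43 - 1 = 42

42 errors


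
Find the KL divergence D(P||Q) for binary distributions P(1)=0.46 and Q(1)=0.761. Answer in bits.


KL = p*log2(p/q) + (1-p)*log2((1-p)/(1-q)) = 0.46*log2(0.46/0.761) + 0.54*log2(0.54/0.239) = 0.3009

0.3009 bits


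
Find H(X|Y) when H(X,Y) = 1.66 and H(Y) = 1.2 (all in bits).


H(X|Y) = H(X,Y) - H(Y) = 1.66 - 1.2 = 0.46

0.46 bits


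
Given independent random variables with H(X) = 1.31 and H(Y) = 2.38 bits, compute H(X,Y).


For independent variables, H(X,Y) = H(X) + H(Y) = 1.31 + 2.38 = 3.69

3.69 bits


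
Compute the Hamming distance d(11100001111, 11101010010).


Count differing positions: . . . . ^ . ^ ^ ^ . ^ = 5 differences

5


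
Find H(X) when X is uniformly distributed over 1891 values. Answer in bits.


H = log2(n) = log2(1891) = 10.8849

10.8849 bits


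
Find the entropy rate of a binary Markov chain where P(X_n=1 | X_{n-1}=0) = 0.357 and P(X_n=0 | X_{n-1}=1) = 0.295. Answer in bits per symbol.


Stationary distribution: pi_0 = p10/(p01+p10) = 0.4525, pi_1 = 0.5475. Entropy rate H' = pi_0*H(p01) + pi_1*H(p10) = 0.4525*0.9402 + 0.5475*0.8751 = 0.9045

0.9045 bits/symbol


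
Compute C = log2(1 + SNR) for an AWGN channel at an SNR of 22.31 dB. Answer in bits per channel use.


SNR_linear = 10^(22.31/10) = 170.2159; C = log2(1 + SNR_linear) = log2(1 + 170.2159) = 7.4197

7.4197 bits/channel use


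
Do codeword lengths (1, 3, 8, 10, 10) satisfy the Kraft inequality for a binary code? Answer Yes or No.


Kraft sum = sum(2^(-l_i)) = 0.6309, need <= 1. Result: satisfied (a binary prefix-free code with these lengths exists)

Yes


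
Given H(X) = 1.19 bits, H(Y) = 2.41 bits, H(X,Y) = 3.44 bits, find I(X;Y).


I(X;Y) = H(X) + H(Y) - H(X,Y) = 1.19 + 2.41 - 3.44 = 0.16

0.16 bits


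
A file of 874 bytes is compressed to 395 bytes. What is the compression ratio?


Ratio = original / compressed = 874 / 395 = 2.2127

2.2127


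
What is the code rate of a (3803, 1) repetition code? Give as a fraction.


Rate = k/n = 1/3803

1/3803


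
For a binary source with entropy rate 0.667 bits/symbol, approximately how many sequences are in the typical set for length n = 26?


log2|A_typical| = nH = 26 * 0.667 = 17.342, so |A_typical| ~ 2^17.342 = 1.661e+05

1.661e+05


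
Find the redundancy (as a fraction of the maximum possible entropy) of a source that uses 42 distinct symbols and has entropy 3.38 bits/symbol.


H_max = log2(K) = log2(42) = 5.3923 bits/symbol. Redundancy = 1 - H/H_max = 1 - 3.38/5.3923 = 1 - 0.6268 = 0.3732

0.3732


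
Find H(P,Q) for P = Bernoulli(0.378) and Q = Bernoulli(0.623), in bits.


H(P,Q) = -p*log2(q) - (1-p)*log2(1-q). -0.378*log2(0.623) = 0.258059; -0.622*log2(0.377) = 0.875380. H(P,Q) = 0.258059 + 0.875380 = 1.1334

1.1334 bits


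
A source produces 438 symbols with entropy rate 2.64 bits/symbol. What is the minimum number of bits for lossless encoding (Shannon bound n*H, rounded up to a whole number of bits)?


Minimum bits >= n * H = 438 * 2.64 = 1156.32, rounded up to a whole number of bits = 1157

1157 bits


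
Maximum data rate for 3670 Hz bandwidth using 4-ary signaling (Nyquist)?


Rate = 2 * B * log2(M) = 2 * 3670 * 2.0 = 14680.0

14680.0 bps


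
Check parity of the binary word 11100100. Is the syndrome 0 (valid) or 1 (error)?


Syndrome = XOR of all bits = 1 XOR 1 XOR 1 XOR 0 XOR 0 XOR 1 XOR 0 XOR 0 = 0

0


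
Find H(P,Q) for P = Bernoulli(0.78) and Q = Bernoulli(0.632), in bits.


H(P,Q) = -p*log2(q) - (1-p)*log2(1-q). -0.78*log2(0.632) = 0.516363; -0.22*log2(0.368) = 0.317289. H(P,Q) = 0.516363 + 0.317289 = 0.8337

0.8337 bits


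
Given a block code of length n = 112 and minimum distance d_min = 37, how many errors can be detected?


Detection capability = d_min - 1 = 37 - 1 = 36

36 errors


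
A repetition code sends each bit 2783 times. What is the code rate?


Rate = k/n = 1/2783

1/2783


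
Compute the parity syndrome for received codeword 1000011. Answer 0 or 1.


Syndrome = XOR of all bits = 1 XOR 0 XOR 0 XOR 0 XOR 0 XOR 1 XOR 1 = 1

1


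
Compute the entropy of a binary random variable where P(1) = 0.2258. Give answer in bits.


H = -p*log2(p) - (1-p)*log2(1-p). -0.2258*log2(0.2258) = 0.484766; -0.7742*log2(0.7742) = 0.285852. H = 0.484766 + 0.285852 = 0.7706

0.7706 bits


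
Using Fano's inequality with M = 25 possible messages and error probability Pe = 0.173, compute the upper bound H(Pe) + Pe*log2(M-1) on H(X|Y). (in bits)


H(Pe) = -Pe*log2(Pe) - (1-Pe)*log2(1-Pe) = -0.173*log2(0.173) - 0.827*log2(0.827) = 0.437890 + 0.226632 = 0.6645. Pe*log2(M-1) = 0.173*log2(24) = 0.793199. Bound = H(Pe) + Pe*log2(M-1) = 0.437890 + 0.226632 + 0.793199 = 1.4577

1.4577 bits


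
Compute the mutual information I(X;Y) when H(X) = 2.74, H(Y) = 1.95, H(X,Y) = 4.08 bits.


I(X;Y) = H(X) + H(Y) - H(X,Y) = 2.74 + 1.95 - 4.08 = 0.61

0.61 bits


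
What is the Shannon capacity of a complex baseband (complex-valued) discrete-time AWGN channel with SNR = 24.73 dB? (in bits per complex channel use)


SNR_linear = 10^(24.73/10) = 297.1666; C = log2(1 + SNR_linear) = log2(1 + 297.1666) = 8.22

8.22 bits/channel use


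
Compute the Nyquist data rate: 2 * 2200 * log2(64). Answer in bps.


Rate = 2 * B * log2(M) = 2 * 2200 * 6.0 = 26400.0

26400.0 bps


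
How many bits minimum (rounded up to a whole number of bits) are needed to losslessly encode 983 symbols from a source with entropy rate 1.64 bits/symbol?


Minimum bits >= n * H = 983 * 1.64 = 1612.12, rounded up to a whole number of bits = 1613

1613 bits


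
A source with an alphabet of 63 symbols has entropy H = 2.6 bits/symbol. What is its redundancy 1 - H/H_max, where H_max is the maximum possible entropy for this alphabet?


H_max = log2(K) = log2(63) = 5.9773 bits/symbol. Redundancy = 1 - H/H_max = 1 - 2.6/5.9773 = 1 - 0.435 = 0.565

0.565


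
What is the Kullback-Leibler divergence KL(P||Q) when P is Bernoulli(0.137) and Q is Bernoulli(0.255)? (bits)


KL = p*log2(p/q) + (1-p)*log2((1-p)/(1-q)) = 0.137*log2(0.137/0.255) + 0.863*log2(0.863/0.745) = 0.0603

0.0603 bits


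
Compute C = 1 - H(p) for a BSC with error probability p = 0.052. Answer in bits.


H(p) = -p*log2(p) - (1-p)*log2(1-p) = -0.052*log2(0.052) - 0.948*log2(0.948) = 0.221798 + 0.073035 = 0.2948. C = 1 - H(p) = 1 - 0.2948 = 0.7052

0.7052 bits


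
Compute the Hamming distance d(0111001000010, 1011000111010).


Count differing positions: ^ ^ . . . . ^ ^ ^ ^ . . . = 6 differences

6


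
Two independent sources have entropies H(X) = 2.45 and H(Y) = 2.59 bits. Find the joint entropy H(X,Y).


For independent variables, H(X,Y) = H(X) + H(Y) = 2.45 + 2.59 = 5.04

5.04 bits


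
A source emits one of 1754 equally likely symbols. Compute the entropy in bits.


H = log2(n) = log2(1754) = 10.7764

10.7764 bits


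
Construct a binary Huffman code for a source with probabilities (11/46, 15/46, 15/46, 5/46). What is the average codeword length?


Huffman construction (repeatedly merge the two least-probable nodes; each merge adds 1 bit to every symbol beneath it): 5/46 + 11/46 = 8/23; 15/46 + 15/46 = 15/23; 8/23 + 15/23 = 1. Resulting codeword lengths (in the order the probabilities were given): (2, 2, 2, 2). L_avg = sum(p_i * l_i) = 11/46*2 + 15/46*2 + 15/46*2 + 5/46*2 = 2

2.0 bits


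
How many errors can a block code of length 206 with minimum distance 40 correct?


Correction capability = floor((d-1)/2) = floor((40-1)/2) = 19

19 errors


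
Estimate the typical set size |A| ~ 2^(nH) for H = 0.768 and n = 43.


log2|A_typical| = nH = 43 * 0.768 = 33.024, so |A_typical| ~ 2^33.024 = 8.734e+09

8.734e+09


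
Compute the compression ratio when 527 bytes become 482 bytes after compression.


Ratio = original / compressed = 527 / 482 = 1.0934

1.0934


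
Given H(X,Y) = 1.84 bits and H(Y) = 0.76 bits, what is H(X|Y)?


H(X|Y) = H(X,Y) - H(Y) = 1.84 - 0.76 = 1.08

1.08 bits


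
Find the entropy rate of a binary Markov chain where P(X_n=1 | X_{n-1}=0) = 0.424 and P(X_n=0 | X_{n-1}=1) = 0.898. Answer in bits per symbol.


Stationary distribution: pi_0 = p10/(p01+p10) = 0.6793, pi_1 = 0.3207. Entropy rate H' = pi_0*H(p01) + pi_1*H(p10) = 0.6793*0.9833 + 0.3207*0.4753 = 0.8204

0.8204 bits/symbol


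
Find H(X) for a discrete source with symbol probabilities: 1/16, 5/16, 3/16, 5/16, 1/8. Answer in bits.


H = -sum(p_i * log2(p_i)). Terms: -(1/16)*log2(1/16) = 0.250000; -(5/16)*log2(5/16) = 0.524397; -(3/16)*log2(3/16) = 0.452820; -(5/16)*log2(5/16) = 0.524397; -(1/8)*log2(1/8) = 0.375000. H = 0.250000 + 0.524397 + 0.452820 + 0.524397 + 0.375000 = 2.1266

2.1266 bits


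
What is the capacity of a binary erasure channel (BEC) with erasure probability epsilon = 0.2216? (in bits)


C = 1 - epsilon = 1 - 0.2216 = 0.7784

0.7784 bits


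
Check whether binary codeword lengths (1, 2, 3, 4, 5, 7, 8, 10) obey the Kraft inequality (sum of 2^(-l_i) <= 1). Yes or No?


Kraft sum = sum(2^(-l_i)) = 0.9814, need <= 1. Result: satisfied (a binary prefix-free code with these lengths exists)

Yes


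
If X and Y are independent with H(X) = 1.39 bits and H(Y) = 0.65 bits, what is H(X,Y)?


For independent variables, H(X,Y) = H(X) + H(Y) = 1.39 + 0.65 = 2.04

2.04 bits


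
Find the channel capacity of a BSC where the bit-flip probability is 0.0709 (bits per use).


H(p) = -p*log2(p) - (1-p)*log2(1-p) = -0.0709*log2(0.0709) - 0.9291*log2(0.9291) = 0.270701 + 0.098572 = 0.3693. C = 1 - H(p) = 1 - 0.3693 = 0.6307

0.6307 bits


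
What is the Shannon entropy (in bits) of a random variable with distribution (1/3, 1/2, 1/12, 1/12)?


H = -sum(p_i * log2(p_i)). Terms: -(1/3)*log2(1/3) = 0.528321; -(1/2)*log2(1/2) = 0.500000; -(1/12)*log2(1/12) = 0.298747; -(1/12)*log2(1/12) = 0.298747. H = 0.528321 + 0.500000 + 0.298747 + 0.298747 = 1.6258

1.6258 bits


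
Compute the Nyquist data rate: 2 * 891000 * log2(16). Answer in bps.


Rate = 2 * B * log2(M) = 2 * 891000 * 4.0 = 7128000.0

7128000.0 bps


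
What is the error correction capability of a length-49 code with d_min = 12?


Correction capability = floor((d-1)/2) = floor((12-1)/2) = 5

5 errors


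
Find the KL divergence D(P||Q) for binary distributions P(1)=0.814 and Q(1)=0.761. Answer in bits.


KL = p*log2(p/q) + (1-p)*log2((1-p)/(1-q)) = 0.814*log2(0.814/0.761) + 0.186*log2(0.186/0.239) = 0.0118

0.0118 bits


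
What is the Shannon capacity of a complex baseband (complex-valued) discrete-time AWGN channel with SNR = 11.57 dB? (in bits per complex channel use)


SNR_linear = 10^(11.57/10) = 14.3549; C = log2(1 + SNR_linear) = log2(1 + 14.3549) = 3.9406

3.9406 bits/channel use


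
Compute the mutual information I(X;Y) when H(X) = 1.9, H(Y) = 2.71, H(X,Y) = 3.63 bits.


I(X;Y) = H(X) + H(Y) - H(X,Y) = 1.9 + 2.71 - 3.63 = 0.98

0.98 bits


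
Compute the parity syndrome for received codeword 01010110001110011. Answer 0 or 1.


Syndrome = XOR of all bits = 0 XOR 1 XOR 0 XOR 1 XOR 0 XOR 1 XOR 1 XOR 0 XOR 0 XOR 0 XOR 1 XOR 1 XOR 1 XOR 0 XOR 0 XOR 1 XOR 1 = 1

1


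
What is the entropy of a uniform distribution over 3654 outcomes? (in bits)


H = log2(n) = log2(3654) = 11.8353

11.8353 bits


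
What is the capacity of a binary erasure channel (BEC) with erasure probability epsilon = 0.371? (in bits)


C = 1 - epsilon = 1 - 0.371 = 0.629

0.629 bits


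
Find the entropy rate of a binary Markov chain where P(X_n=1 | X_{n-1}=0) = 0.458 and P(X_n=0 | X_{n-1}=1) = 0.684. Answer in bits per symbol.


Stationary distribution: pi_0 = p10/(p01+p10) = 0.5989, pi_1 = 0.4011. Entropy rate H' = pi_0*H(p01) + pi_1*H(p10) = 0.5989*0.9949 + 0.4011*0.9 = 0.9568

0.9568 bits/symbol


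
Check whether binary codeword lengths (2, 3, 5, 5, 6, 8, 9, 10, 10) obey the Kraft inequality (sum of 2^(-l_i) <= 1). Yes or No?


Kraft sum = sum(2^(-l_i)) = 0.4609, need <= 1. Result: satisfied (a binary prefix-free code with these lengths exists)

Yes


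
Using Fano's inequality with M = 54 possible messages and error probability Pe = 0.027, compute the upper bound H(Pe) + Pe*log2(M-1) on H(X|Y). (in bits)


H(Pe) = -Pe*log2(Pe) - (1-Pe)*log2(1-Pe) = -0.027*log2(0.027) - 0.973*log2(0.973) = 0.140694 + 0.038422 = 0.1791. Pe*log2(M-1) = 0.027*log2(53) = 0.154654. Bound = H(Pe) + Pe*log2(M-1) = 0.140694 + 0.038422 + 0.154654 = 0.3338

0.3338 bits


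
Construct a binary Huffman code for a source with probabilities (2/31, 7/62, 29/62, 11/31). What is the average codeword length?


Huffman construction (repeatedly merge the two least-probable nodes; each merge adds 1 bit to every symbol beneath it): 2/31 + 7/62 = 11/62; 11/62 + 11/31 = 33/62; 29/62 + 33/62 = 1. Resulting codeword lengths (in the order the probabilities were given): (3, 3, 1, 2). L_avg = sum(p_i * l_i) = 2/31*3 + 7/62*3 + 29/62*1 + 11/31*2 = 53/31 = 1.7097

1.7097 bits


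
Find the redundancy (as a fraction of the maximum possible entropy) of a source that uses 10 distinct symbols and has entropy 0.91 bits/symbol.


H_max = log2(K) = log2(10) = 3.3219 bits/symbol. Redundancy = 1 - H/H_max = 1 - 0.91/3.3219 = 1 - 0.2739 = 0.7261

0.7261


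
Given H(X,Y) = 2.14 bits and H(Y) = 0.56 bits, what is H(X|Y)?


H(X|Y) = H(X,Y) - H(Y) = 2.14 - 0.56 = 1.58

1.58 bits


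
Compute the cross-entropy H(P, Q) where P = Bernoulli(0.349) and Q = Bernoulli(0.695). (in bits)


H(P,Q) = -p*log2(q) - (1-p)*log2(1-q). -0.349*log2(0.695) = 0.183195; -0.651*log2(0.305) = 1.115240. H(P,Q) = 0.183195 + 1.115240 = 1.2984

1.2984 bits


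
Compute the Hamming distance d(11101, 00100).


Count differing positions: ^ ^ . . ^ = 3 differences

3


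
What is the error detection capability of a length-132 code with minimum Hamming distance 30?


Detection capability = d_min - 1 = 30 - 1 = 29

29 errors


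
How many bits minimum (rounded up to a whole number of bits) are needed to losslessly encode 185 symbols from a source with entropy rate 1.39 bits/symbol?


Minimum bits >= n * H = 185 * 1.39 = 257.15, rounded up to a whole number of bits = 258

258 bits


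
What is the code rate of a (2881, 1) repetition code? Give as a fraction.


Rate = k/n = 1/2881

1/2881


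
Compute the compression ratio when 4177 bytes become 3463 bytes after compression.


Ratio = original / compressed = 4177 / 3463 = 1.2062

1.2062


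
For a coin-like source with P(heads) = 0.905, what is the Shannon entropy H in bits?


H = -p*log2(p) - (1-p)*log2(1-p). -0.905*log2(0.905) = 0.130329; -0.095*log2(0.095) = 0.322613. H = 0.130329 + 0.322613 = 0.4529

0.4529 bits


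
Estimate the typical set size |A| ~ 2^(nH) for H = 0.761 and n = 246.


log2|A_typical| = nH = 246 * 0.761 = 187.206, so |A_typical| ~ 2^187.206 = 2.263e+56

2.263e+56


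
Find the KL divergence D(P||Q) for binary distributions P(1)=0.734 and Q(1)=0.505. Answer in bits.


KL = p*log2(p/q) + (1-p)*log2((1-p)/(1-q)) = 0.734*log2(0.734/0.505) + 0.266*log2(0.266/0.495) = 0.1577

0.1577 bits


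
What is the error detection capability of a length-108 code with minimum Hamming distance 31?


Detection capability = d_min - 1 = 31 - 1 = 30

30 errors


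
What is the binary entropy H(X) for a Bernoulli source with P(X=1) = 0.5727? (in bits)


H = -p*log2(p) - (1-p)*log2(1-p). -0.5727*log2(0.5727) = 0.460536; -0.4273*log2(0.4273) = 0.524160. H = 0.460536 + 0.524160 = 0.9847

0.9847 bits


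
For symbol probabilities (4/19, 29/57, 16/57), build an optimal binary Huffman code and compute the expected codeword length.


Huffman construction (repeatedly merge the two least-probable nodes; each merge adds 1 bit to every symbol beneath it): 4/19 + 16/57 = 28/57; 28/57 + 29/57 = 1. Resulting codeword lengths (in the order the probabilities were given): (2, 1, 2). L_avg = sum(p_i * l_i) = 4/19*2 + 29/57*1 + 16/57*2 = 85/57 = 1.4912

1.4912 bits


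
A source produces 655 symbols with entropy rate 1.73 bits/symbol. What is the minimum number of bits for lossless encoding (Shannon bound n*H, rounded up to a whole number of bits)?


Minimum bits >= n * H = 655 * 1.73 = 1133.15, rounded up to a whole number of bits = 1134

1134 bits


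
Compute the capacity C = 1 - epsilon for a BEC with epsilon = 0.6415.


C = 1 - epsilon = 1 - 0.6415 = 0.3585

0.3585 bits


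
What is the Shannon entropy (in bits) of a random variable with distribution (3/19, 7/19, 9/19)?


H = -sum(p_i * log2(p_i)). Terms: -(3/19)*log2(3/19) = 0.420468; -(7/19)*log2(7/19) = 0.530737; -(9/19)*log2(9/19) = 0.510633. H = 0.420468 + 0.530737 + 0.510633 = 1.4618

1.4618 bits


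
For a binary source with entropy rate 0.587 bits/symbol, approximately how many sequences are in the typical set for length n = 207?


log2|A_typical| = nH = 207 * 0.587 = 121.509, so |A_typical| ~ 2^121.509 = 3.783e+36

3.783e+36


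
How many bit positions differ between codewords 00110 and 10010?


Count differing positions: ^ . ^ . . = 2 differences

2


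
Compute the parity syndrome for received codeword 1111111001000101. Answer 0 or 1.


Syndrome = XOR of all bits = 1 XOR 1 XOR 1 XOR 1 XOR 1 XOR 1 XOR 1 XOR 0 XOR 0 XOR 1 XOR 0 XOR 0 XOR 0 XOR 1 XOR 0 XOR 1 = 0

0


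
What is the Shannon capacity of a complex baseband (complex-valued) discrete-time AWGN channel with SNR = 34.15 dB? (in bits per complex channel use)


SNR_linear = 10^(34.15/10) = 2600.1596; C = log2(1 + SNR_linear) = log2(1 + 2600.1596) = 11.3449

11.3449 bits/channel use


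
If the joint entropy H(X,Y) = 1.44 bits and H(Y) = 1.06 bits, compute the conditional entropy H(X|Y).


H(X|Y) = H(X,Y) - H(Y) = 1.44 - 1.06 = 0.38

0.38 bits


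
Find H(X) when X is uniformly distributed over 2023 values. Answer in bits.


H = log2(n) = log2(2023) = 10.9823

10.9823 bits


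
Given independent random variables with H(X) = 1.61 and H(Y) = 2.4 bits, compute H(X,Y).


For independent variables, H(X,Y) = H(X) + H(Y) = 1.61 + 2.4 = 4.01

4.01 bits


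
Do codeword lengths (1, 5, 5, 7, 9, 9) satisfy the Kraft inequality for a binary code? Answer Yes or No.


Kraft sum = sum(2^(-l_i)) = 0.5742, need <= 1. Result: satisfied (a binary prefix-free code with these lengths exists)

Yes


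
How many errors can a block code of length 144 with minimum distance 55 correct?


Correction capability = floor((d-1)/2) = floor((55-1)/2) = 27

27 errors


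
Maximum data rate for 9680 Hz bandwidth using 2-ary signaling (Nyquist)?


Rate = 2 * B * log2(M) = 2 * 9680 * 1.0 = 19360.0

19360.0 bps


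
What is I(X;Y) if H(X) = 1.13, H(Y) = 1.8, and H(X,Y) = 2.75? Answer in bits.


I(X;Y) = H(X) + H(Y) - H(X,Y) = 1.13 + 1.8 - 2.75 = 0.18

0.18 bits


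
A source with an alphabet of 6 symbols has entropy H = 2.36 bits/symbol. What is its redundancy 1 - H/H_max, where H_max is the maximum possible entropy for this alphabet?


H_max = log2(K) = log2(6) = 2.585 bits/symbol. Redundancy = 1 - H/H_max = 1 - 2.36/2.585 = 1 - 0.913 = 0.087

0.087


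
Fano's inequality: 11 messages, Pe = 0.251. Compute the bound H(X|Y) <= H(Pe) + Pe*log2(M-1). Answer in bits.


H(Pe) = -Pe*log2(Pe) - (1-Pe)*log2(1-Pe) = -0.251*log2(0.251) - 0.749*log2(0.749) = 0.500554 + 0.312305 = 0.8129. Pe*log2(M-1) = 0.251*log2(10) = 0.833804. Bound = H(Pe) + Pe*log2(M-1) = 0.500554 + 0.312305 + 0.833804 = 1.6467

1.6467 bits


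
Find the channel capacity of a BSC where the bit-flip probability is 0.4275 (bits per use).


H(p) = -p*log2(p) - (1-p)*log2(1-p) = -0.4275*log2(0.4275) - 0.5725*log2(0.5725) = 0.524117 + 0.460663 = 0.9848. C = 1 - H(p) = 1 - 0.9848 = 0.0152

0.0152 bits


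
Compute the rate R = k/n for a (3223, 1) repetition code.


Rate = k/n = 1/3223

1/3223


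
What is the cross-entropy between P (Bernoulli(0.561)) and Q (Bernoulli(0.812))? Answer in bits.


H(P,Q) = -p*log2(q) - (1-p)*log2(1-q). -0.561*log2(0.812) = 0.168552; -0.439*log2(0.188) = 1.058515. H(P,Q) = 0.168552 + 1.058515 = 1.2271

1.2271 bits


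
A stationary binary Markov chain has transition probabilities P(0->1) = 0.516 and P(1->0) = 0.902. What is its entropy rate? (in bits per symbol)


Stationary distribution: pi_0 = p10/(p01+p10) = 0.6361, pi_1 = 0.3639. Entropy rate H' = pi_0*H(p01) + pi_1*H(p10) = 0.6361*0.9993 + 0.3639*0.4626 = 0.804

0.804 bits/symbol


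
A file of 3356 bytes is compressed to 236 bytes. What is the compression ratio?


Ratio = original / compressed = 3356 / 236 = 14.2203

14.2203


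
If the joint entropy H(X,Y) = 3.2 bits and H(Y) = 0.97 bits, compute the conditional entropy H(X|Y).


H(X|Y) = H(X,Y) - H(Y) = 3.2 - 0.97 = 2.23

2.23 bits


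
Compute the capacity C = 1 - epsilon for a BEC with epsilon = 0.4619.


C = 1 - epsilon = 1 - 0.4619 = 0.5381

0.5381 bits


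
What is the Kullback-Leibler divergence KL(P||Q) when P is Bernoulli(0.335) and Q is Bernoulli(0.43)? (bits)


KL = p*log2(p/q) + (1-p)*log2((1-p)/(1-q)) = 0.335*log2(0.335/0.43) + 0.665*log2(0.665/0.57) = 0.0272

0.0272 bits


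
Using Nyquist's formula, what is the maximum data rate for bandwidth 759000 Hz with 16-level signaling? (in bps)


Rate = 2 * B * log2(M) = 2 * 759000 * 4.0 = 6072000.0

6072000.0 bps


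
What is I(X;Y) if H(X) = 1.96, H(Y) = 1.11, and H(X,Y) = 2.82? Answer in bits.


I(X;Y) = H(X) + H(Y) - H(X,Y) = 1.96 + 1.11 - 2.82 = 0.25

0.25 bits


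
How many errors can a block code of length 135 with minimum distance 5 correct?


Correction capability = floor((d-1)/2) = floor((5-1)/2) = 2

2 errors


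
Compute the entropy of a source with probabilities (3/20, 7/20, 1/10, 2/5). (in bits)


H = -sum(p_i * log2(p_i)). Terms: -(3/20)*log2(3/20) = 0.410545; -(7/20)*log2(7/20) = 0.530101; -(1/10)*log2(1/10) = 0.332193; -(2/5)*log2(2/5) = 0.528771. H = 0.410545 + 0.530101 + 0.332193 + 0.528771 = 1.8016

1.8016 bits


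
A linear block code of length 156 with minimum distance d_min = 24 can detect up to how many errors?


Detection capability = d_min - 1 = 24 - 1 = 23

23 errors


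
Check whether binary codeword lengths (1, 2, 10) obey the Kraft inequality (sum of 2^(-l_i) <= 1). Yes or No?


Kraft sum = sum(2^(-l_i)) = 0.751, need <= 1. Result: satisfied (a binary prefix-free code with these lengths exists)

Yes


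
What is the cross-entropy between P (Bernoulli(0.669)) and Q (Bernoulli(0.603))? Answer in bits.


H(P,Q) = -p*log2(q) - (1-p)*log2(1-q). -0.669*log2(0.603) = 0.488216; -0.331*log2(0.397) = 0.441153. H(P,Q) = 0.488216 + 0.441153 = 0.9294

0.9294 bits


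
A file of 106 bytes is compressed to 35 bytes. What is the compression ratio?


Ratio = original / compressed = 106 / 35 = 3.0286

3.0286


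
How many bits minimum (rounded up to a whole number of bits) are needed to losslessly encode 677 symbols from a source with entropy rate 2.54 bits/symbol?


Minimum bits >= n * H = 677 * 2.54 = 1719.58, rounded up to a whole number of bits = 1720

1720 bits


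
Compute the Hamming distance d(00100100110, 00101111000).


Count differing positions: . . . . ^ . ^ ^ ^ ^ . = 5 differences

5


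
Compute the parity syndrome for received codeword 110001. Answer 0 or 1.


Syndrome = XOR of all bits = 1 XOR 1 XOR 0 XOR 0 XOR 0 XOR 1 = 1

1


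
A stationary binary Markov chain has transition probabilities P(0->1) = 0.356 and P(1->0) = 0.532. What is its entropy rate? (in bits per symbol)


Stationary distribution: pi_0 = p10/(p01+p10) = 0.5991, pi_1 = 0.4009. Entropy rate H' = pi_0*H(p01) + pi_1*H(p10) = 0.5991*0.9393 + 0.4009*0.997 = 0.9625

0.9625 bits/symbol


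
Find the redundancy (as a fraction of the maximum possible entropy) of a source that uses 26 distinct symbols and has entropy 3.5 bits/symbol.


H_max = log2(K) = log2(26) = 4.7004 bits/symbol. Redundancy = 1 - H/H_max = 1 - 3.5/4.7004 = 1 - 0.7446 = 0.2554

0.2554


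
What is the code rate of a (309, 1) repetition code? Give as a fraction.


Rate = k/n = 1/309

1/309


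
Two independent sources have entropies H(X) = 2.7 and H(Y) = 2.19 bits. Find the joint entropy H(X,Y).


For independent variables, H(X,Y) = H(X) + H(Y) = 2.7 + 2.19 = 4.89

4.89 bits


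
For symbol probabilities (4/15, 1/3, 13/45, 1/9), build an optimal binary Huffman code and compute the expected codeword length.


Huffman construction (repeatedly merge the two least-probable nodes; each merge adds 1 bit to every symbol beneath it): 1/9 + 4/15 = 17/45; 13/45 + 1/3 = 28/45; 17/45 + 28/45 = 1. Resulting codeword lengths (in the order the probabilities were given): (2, 2, 2, 2). L_avg = sum(p_i * l_i) = 4/15*2 + 1/3*2 + 13/45*2 + 1/9*2 = 2

2.0 bits


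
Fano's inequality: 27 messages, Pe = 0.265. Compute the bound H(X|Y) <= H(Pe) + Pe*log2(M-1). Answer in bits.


H(Pe) = -Pe*log2(Pe) - (1-Pe)*log2(1-Pe) = -0.265*log2(0.265) - 0.735*log2(0.735) = 0.507723 + 0.326475 = 0.8342. Pe*log2(M-1) = 0.265*log2(26) = 1.245617. Bound = H(Pe) + Pe*log2(M-1) = 0.507723 + 0.326475 + 1.245617 = 2.0798

2.0798 bits


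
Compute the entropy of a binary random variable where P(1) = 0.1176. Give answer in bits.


H = -p*log2(p) - (1-p)*log2(1-p). -0.1176*log2(0.1176) = 0.363154; -0.8824*log2(0.8824) = 0.159269. H = 0.363154 + 0.159269 = 0.5224

0.5224 bits


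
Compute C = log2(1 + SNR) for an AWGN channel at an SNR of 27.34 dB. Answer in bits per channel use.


SNR_linear = 10^(27.34/10) = 542.0009; C = log2(1 + SNR_linear) = log2(1 + 542.0009) = 9.0848

9.0848 bits/channel use


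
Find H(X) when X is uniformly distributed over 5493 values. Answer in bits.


H = log2(n) = log2(5493) = 12.4234

12.4234 bits


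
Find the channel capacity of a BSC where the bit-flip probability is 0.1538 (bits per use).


H(p) = -p*log2(p) - (1-p)*log2(1-p) = -0.1538*log2(0.1538) - 0.8462*log2(0.8462) = 0.415394 + 0.203874 = 0.6193. C = 1 - H(p) = 1 - 0.6193 = 0.3807

0.3807 bits


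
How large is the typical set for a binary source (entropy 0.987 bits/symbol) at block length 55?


log2|A_typical| = nH = 55 * 0.987 = 54.285, so |A_typical| ~ 2^54.285 = 2.195e+16

2.195e+16


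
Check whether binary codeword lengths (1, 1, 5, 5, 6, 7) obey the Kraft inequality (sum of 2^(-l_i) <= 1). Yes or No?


Kraft sum = sum(2^(-l_i)) = 1.0859, need <= 1. Result: violated (a binary prefix-free code with these lengths cannot exist)

No


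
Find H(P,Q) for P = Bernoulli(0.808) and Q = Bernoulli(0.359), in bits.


H(P,Q) = -p*log2(q) - (1-p)*log2(1-q). -0.808*log2(0.359) = 1.194179; -0.192*log2(0.641) = 0.123188. H(P,Q) = 1.194179 + 0.123188 = 1.3174

1.3174 bits


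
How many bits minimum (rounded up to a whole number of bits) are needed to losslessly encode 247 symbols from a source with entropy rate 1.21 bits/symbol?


Minimum bits >= n * H = 247 * 1.21 = 298.87, rounded up to a whole number of bits = 299

299 bits


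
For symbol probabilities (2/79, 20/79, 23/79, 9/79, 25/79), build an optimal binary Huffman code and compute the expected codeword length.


Huffman construction (repeatedly merge the two least-probable nodes; each merge adds 1 bit to every symbol beneath it): 2/79 + 9/79 = 11/79; 11/79 + 20/79 = 31/79; 23/79 + 25/79 = 48/79; 31/79 + 48/79 = 1. Resulting codeword lengths (in the order the probabilities were given): (3, 2, 2, 3, 2). L_avg = sum(p_i * l_i) = 2/79*3 + 20/79*2 + 23/79*2 + 9/79*3 + 25/79*2 = 169/79 = 2.1392

2.1392 bits


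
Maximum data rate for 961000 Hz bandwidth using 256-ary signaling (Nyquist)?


Rate = 2 * B * log2(M) = 2 * 961000 * 8.0 = 15376000.0

15376000.0 bps


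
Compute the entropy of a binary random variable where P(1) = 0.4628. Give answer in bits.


H = -p*log2(p) - (1-p)*log2(1-p). -0.4628*log2(0.4628) = 0.514420; -0.5372*log2(0.5372) = 0.481583. H = 0.514420 + 0.481583 = 0.996

0.996 bits


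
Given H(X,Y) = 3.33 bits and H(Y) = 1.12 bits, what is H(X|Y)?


H(X|Y) = H(X,Y) - H(Y) = 3.33 - 1.12 = 2.21

2.21 bits


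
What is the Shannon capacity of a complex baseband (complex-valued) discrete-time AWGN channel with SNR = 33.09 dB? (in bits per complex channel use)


SNR_linear = 10^(33.09/10) = 2037.0421; C = log2(1 + SNR_linear) = log2(1 + 2037.0421) = 10.993

10.993 bits/channel use


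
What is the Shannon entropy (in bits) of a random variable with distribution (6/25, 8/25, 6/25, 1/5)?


H = -sum(p_i * log2(p_i)). Terms: -(6/25)*log2(6/25) = 0.494134; -(8/25)*log2(8/25) = 0.526034; -(6/25)*log2(6/25) = 0.494134; -(1/5)*log2(1/5) = 0.464386. H = 0.494134 + 0.526034 + 0.494134 + 0.464386 = 1.9787

1.9787 bits


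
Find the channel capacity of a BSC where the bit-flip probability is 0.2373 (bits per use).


H(p) = -p*log2(p) - (1-p)*log2(1-p) = -0.2373*log2(0.2373) - 0.7627*log2(0.7627) = 0.492449 + 0.298073 = 0.7905. C = 1 - H(p) = 1 - 0.7905 = 0.2095

0.2095 bits


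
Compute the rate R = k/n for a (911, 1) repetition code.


Rate = k/n = 1/911

1/911


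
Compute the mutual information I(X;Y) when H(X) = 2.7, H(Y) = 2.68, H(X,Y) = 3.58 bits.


I(X;Y) = H(X) + H(Y) - H(X,Y) = 2.7 + 2.68 - 3.58 = 1.8

1.8 bits


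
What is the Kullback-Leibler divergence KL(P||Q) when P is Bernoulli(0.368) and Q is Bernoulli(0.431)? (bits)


KL = p*log2(p/q) + (1-p)*log2((1-p)/(1-q)) = 0.368*log2(0.368/0.431) + 0.632*log2(0.632/0.569) = 0.0118

0.0118 bits


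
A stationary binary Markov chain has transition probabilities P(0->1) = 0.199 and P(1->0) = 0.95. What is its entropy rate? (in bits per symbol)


Stationary distribution: pi_0 = p10/(p01+p10) = 0.8268, pi_1 = 0.1732. Entropy rate H' = pi_0*H(p01) + pi_1*H(p10) = 0.8268*0.7199 + 0.1732*0.2864 = 0.6448

0.6448 bits/symbol


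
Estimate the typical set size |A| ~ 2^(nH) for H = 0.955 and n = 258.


log2|A_typical| = nH = 258 * 0.955 = 246.39, so |A_typical| ~ 2^246.39 = 1.482e+74

1.482e+74
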